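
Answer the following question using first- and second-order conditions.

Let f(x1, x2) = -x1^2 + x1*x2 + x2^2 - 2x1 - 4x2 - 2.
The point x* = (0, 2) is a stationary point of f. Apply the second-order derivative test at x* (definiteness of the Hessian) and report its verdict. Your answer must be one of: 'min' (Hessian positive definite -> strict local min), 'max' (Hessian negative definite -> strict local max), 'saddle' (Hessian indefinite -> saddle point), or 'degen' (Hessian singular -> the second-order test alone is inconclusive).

Compute the Hessian H = grad^2 f:
  H = [[-2, 1], [1, 2]]
Verify stationarity: grad f(x*) = H x* + g = (0, 0).
Eigenvalues of H: -2.2361, 2.2361.
Eigenvalues have mixed signs, so H is indefinite -> x* is a saddle point.

saddle


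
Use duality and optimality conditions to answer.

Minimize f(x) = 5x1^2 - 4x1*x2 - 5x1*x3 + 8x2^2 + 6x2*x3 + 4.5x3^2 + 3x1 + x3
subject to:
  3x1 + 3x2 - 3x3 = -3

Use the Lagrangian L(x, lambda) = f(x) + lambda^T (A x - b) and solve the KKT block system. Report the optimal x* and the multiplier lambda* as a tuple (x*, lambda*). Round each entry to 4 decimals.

Form the Lagrangian:
  L(x, lambda) = (1/2) x^T Q x + c^T x + lambda^T (A x - b)
Stationarity (grad_x L = 0): Q x + c + A^T lambda = 0.
Primal feasibility: A x = b.

This gives the KKT block system:
  [ Q   A^T ] [ x     ]   [-c ]
  [ A    0  ] [ lambda ] = [ b ]

Solving the linear system:
  x*      = (-0.6734, -0.3232, 0.0034)
  lambda* = (0.8193)
  f(x*)   = 0.2205

x* = (-0.6734, -0.3232, 0.0034), lambda* = (0.8193)


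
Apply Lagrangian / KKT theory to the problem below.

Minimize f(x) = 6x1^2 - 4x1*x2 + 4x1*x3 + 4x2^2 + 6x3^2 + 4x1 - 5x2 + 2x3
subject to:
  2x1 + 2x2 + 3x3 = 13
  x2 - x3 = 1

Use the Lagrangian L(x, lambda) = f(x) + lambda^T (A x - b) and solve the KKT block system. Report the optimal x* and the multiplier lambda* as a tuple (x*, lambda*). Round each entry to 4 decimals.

Form the Lagrangian:
  L(x, lambda) = (1/2) x^T Q x + c^T x + lambda^T (A x - b)
Stationarity (grad_x L = 0): Q x + c + A^T lambda = 0.
Primal feasibility: A x = b.

This gives the KKT block system:
  [ Q   A^T ] [ x     ]   [-c ]
  [ A    0  ] [ lambda ] = [ b ]

Solving the linear system:
  x*      = (1.2895, 2.6842, 1.6842)
  lambda* = (-7.7368, 4.1579)
  f(x*)   = 45.7632

x* = (1.2895, 2.6842, 1.6842), lambda* = (-7.7368, 4.1579)


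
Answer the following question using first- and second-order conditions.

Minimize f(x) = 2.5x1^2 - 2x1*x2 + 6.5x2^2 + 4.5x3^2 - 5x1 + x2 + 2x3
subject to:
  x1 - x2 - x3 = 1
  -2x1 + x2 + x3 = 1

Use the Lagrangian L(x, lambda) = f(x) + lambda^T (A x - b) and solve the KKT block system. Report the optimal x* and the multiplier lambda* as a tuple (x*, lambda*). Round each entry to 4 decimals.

Form the Lagrangian:
  L(x, lambda) = (1/2) x^T Q x + c^T x + lambda^T (A x - b)
Stationarity (grad_x L = 0): Q x + c + A^T lambda = 0.
Primal feasibility: A x = b.

This gives the KKT block system:
  [ Q   A^T ] [ x     ]   [-c ]
  [ A    0  ] [ lambda ] = [ b ]

Solving the linear system:
  x*      = (-2, -1.3636, -1.6364)
  lambda* = (-37.7273, -25)
  f(x*)   = 34.0455

x* = (-2, -1.3636, -1.6364), lambda* = (-37.7273, -25)


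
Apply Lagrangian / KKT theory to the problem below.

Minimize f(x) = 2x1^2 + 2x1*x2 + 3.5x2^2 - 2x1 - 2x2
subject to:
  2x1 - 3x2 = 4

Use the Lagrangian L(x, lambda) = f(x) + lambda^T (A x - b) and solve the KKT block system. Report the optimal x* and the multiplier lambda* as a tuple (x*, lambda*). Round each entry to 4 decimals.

Form the Lagrangian:
  L(x, lambda) = (1/2) x^T Q x + c^T x + lambda^T (A x - b)
Stationarity (grad_x L = 0): Q x + c + A^T lambda = 0.
Primal feasibility: A x = b.

This gives the KKT block system:
  [ Q   A^T ] [ x     ]   [-c ]
  [ A    0  ] [ lambda ] = [ b ]

Solving the linear system:
  x*      = (1.25, -0.5)
  lambda* = (-1)
  f(x*)   = 1.25

x* = (1.25, -0.5), lambda* = (-1)


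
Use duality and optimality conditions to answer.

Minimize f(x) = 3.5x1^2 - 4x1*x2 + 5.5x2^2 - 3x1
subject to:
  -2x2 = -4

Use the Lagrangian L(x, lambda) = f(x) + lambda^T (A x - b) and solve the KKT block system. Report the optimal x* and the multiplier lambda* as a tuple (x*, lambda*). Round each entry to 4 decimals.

Form the Lagrangian:
  L(x, lambda) = (1/2) x^T Q x + c^T x + lambda^T (A x - b)
Stationarity (grad_x L = 0): Q x + c + A^T lambda = 0.
Primal feasibility: A x = b.

This gives the KKT block system:
  [ Q   A^T ] [ x     ]   [-c ]
  [ A    0  ] [ lambda ] = [ b ]

Solving the linear system:
  x*      = (1.5714, 2)
  lambda* = (7.8571)
  f(x*)   = 13.3571

x* = (1.5714, 2), lambda* = (7.8571)


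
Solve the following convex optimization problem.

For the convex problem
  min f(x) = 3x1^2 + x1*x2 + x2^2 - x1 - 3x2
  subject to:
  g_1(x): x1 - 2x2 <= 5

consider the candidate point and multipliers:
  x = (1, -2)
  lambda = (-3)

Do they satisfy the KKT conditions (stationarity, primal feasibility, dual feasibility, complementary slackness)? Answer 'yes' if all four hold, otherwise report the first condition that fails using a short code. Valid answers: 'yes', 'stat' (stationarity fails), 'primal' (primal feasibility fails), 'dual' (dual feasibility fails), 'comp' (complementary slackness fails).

Gradient of f: grad f(x) = Q x + c = (3, -6)
Constraint values g_i(x) = a_i^T x - b_i:
  g_1((1, -2)) = 0
Stationarity residual: grad f(x) + sum_i lambda_i a_i = (0, 0)
  -> stationarity OK
Primal feasibility (all g_i <= 0): OK
Dual feasibility (all lambda_i >= 0): FAILS
Complementary slackness (lambda_i * g_i(x) = 0 for all i): OK

Verdict: the first failing condition is dual_feasibility -> dual.

dual


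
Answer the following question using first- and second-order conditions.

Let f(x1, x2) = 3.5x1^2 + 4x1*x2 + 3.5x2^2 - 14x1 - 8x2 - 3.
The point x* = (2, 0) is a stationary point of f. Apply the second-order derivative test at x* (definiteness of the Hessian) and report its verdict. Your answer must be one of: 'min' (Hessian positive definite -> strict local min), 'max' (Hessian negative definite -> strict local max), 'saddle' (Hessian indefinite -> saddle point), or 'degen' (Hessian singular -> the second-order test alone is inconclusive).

Compute the Hessian H = grad^2 f:
  H = [[7, 4], [4, 7]]
Verify stationarity: grad f(x*) = H x* + g = (0, 0).
Eigenvalues of H: 3, 11.
Both eigenvalues > 0, so H is positive definite -> x* is a strict local min.

min


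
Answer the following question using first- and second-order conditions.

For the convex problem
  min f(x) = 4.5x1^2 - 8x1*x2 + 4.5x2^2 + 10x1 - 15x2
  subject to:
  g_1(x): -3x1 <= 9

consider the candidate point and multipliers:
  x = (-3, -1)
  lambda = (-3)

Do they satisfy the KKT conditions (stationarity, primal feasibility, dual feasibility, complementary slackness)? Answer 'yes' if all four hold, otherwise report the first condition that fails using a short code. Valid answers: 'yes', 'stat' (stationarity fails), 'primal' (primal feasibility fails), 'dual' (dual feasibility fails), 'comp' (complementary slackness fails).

Gradient of f: grad f(x) = Q x + c = (-9, 0)
Constraint values g_i(x) = a_i^T x - b_i:
  g_1((-3, -1)) = 0
Stationarity residual: grad f(x) + sum_i lambda_i a_i = (0, 0)
  -> stationarity OK
Primal feasibility (all g_i <= 0): OK
Dual feasibility (all lambda_i >= 0): FAILS
Complementary slackness (lambda_i * g_i(x) = 0 for all i): OK

Verdict: the first failing condition is dual_feasibility -> dual.

dual


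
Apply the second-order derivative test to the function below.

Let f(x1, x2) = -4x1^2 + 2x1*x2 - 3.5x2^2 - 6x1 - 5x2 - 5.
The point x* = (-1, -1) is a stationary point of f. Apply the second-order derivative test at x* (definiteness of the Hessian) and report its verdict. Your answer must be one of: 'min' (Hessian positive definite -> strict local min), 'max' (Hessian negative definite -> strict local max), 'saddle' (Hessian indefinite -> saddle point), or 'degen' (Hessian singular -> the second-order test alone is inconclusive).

Compute the Hessian H = grad^2 f:
  H = [[-8, 2], [2, -7]]
Verify stationarity: grad f(x*) = H x* + g = (0, 0).
Eigenvalues of H: -9.5616, -5.4384.
Both eigenvalues < 0, so H is negative definite -> x* is a strict local max.

max


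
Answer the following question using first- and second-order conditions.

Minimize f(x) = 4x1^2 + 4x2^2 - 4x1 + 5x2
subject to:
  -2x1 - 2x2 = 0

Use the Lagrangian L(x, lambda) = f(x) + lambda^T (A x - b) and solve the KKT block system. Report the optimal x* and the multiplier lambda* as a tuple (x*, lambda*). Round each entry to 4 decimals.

Form the Lagrangian:
  L(x, lambda) = (1/2) x^T Q x + c^T x + lambda^T (A x - b)
Stationarity (grad_x L = 0): Q x + c + A^T lambda = 0.
Primal feasibility: A x = b.

This gives the KKT block system:
  [ Q   A^T ] [ x     ]   [-c ]
  [ A    0  ] [ lambda ] = [ b ]

Solving the linear system:
  x*      = (0.5625, -0.5625)
  lambda* = (0.25)
  f(x*)   = -2.5312

x* = (0.5625, -0.5625), lambda* = (0.25)


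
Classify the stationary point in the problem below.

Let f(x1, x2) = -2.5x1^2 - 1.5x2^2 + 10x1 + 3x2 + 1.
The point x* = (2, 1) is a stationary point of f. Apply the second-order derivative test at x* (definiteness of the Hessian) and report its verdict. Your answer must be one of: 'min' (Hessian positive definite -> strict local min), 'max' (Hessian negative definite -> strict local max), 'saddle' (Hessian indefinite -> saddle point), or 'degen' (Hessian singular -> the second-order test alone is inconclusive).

Compute the Hessian H = grad^2 f:
  H = [[-5, 0], [0, -3]]
Verify stationarity: grad f(x*) = H x* + g = (0, 0).
Eigenvalues of H: -5, -3.
Both eigenvalues < 0, so H is negative definite -> x* is a strict local max.

max


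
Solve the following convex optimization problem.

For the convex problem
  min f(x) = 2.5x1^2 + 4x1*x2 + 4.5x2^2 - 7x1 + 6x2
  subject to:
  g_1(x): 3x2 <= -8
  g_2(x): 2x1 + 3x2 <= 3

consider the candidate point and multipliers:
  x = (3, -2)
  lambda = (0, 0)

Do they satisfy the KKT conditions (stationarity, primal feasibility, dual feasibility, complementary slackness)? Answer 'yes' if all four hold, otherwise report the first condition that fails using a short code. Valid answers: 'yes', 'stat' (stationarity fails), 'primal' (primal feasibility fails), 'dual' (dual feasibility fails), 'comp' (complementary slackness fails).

Gradient of f: grad f(x) = Q x + c = (0, 0)
Constraint values g_i(x) = a_i^T x - b_i:
  g_1((3, -2)) = 2
  g_2((3, -2)) = -3
Stationarity residual: grad f(x) + sum_i lambda_i a_i = (0, 0)
  -> stationarity OK
Primal feasibility (all g_i <= 0): FAILS
Dual feasibility (all lambda_i >= 0): OK
Complementary slackness (lambda_i * g_i(x) = 0 for all i): OK

Verdict: the first failing condition is primal_feasibility -> primal.

primal


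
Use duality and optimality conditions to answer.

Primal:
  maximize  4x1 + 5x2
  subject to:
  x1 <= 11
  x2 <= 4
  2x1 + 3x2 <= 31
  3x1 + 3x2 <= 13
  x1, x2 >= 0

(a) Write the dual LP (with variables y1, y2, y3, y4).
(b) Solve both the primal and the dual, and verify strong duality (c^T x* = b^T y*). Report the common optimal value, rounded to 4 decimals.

The standard primal-dual pair for 'max c^T x s.t. A x <= b, x >= 0' is:
  Dual:  min b^T y  s.t.  A^T y >= c,  y >= 0.

So the dual LP is:
  minimize  11y1 + 4y2 + 31y3 + 13y4
  subject to:
    y1 + 2y3 + 3y4 >= 4
    y2 + 3y3 + 3y4 >= 5
    y1, y2, y3, y4 >= 0

Solving the primal: x* = (0.3333, 4).
  primal value c^T x* = 21.3333.
Solving the dual: y* = (0, 1, 0, 1.3333).
  dual value b^T y* = 21.3333.
Strong duality: c^T x* = b^T y*. Confirmed.

21.3333


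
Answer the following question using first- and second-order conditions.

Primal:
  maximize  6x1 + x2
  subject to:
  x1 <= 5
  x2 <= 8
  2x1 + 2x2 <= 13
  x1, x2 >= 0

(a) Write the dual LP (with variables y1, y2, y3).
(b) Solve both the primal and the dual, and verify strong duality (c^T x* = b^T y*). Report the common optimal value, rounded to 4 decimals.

The standard primal-dual pair for 'max c^T x s.t. A x <= b, x >= 0' is:
  Dual:  min b^T y  s.t.  A^T y >= c,  y >= 0.

So the dual LP is:
  minimize  5y1 + 8y2 + 13y3
  subject to:
    y1 + 2y3 >= 6
    y2 + 2y3 >= 1
    y1, y2, y3 >= 0

Solving the primal: x* = (5, 1.5).
  primal value c^T x* = 31.5.
Solving the dual: y* = (5, 0, 0.5).
  dual value b^T y* = 31.5.
Strong duality: c^T x* = b^T y*. Confirmed.

31.5


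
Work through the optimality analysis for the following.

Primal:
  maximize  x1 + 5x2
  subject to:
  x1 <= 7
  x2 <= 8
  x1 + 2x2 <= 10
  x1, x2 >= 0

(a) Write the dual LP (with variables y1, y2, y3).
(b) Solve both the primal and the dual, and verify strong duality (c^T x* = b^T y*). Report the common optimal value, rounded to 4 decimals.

The standard primal-dual pair for 'max c^T x s.t. A x <= b, x >= 0' is:
  Dual:  min b^T y  s.t.  A^T y >= c,  y >= 0.

So the dual LP is:
  minimize  7y1 + 8y2 + 10y3
  subject to:
    y1 + y3 >= 1
    y2 + 2y3 >= 5
    y1, y2, y3 >= 0

Solving the primal: x* = (0, 5).
  primal value c^T x* = 25.
Solving the dual: y* = (0, 0, 2.5).
  dual value b^T y* = 25.
Strong duality: c^T x* = b^T y*. Confirmed.

25


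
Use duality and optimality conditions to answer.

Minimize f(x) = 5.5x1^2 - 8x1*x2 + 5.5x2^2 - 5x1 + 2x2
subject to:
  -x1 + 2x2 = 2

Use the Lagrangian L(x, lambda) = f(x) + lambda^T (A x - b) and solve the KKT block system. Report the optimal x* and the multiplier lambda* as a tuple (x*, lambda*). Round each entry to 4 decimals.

Form the Lagrangian:
  L(x, lambda) = (1/2) x^T Q x + c^T x + lambda^T (A x - b)
Stationarity (grad_x L = 0): Q x + c + A^T lambda = 0.
Primal feasibility: A x = b.

This gives the KKT block system:
  [ Q   A^T ] [ x     ]   [-c ]
  [ A    0  ] [ lambda ] = [ b ]

Solving the linear system:
  x*      = (1.1304, 1.5652)
  lambda* = (-5.087)
  f(x*)   = 3.8261

x* = (1.1304, 1.5652), lambda* = (-5.087)


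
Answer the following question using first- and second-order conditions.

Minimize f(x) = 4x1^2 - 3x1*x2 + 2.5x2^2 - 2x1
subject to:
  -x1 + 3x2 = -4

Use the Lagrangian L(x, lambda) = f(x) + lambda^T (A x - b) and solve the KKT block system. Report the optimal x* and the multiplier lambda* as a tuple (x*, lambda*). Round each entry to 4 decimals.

Form the Lagrangian:
  L(x, lambda) = (1/2) x^T Q x + c^T x + lambda^T (A x - b)
Stationarity (grad_x L = 0): Q x + c + A^T lambda = 0.
Primal feasibility: A x = b.

This gives the KKT block system:
  [ Q   A^T ] [ x     ]   [-c ]
  [ A    0  ] [ lambda ] = [ b ]

Solving the linear system:
  x*      = (0.0339, -1.322)
  lambda* = (2.2373)
  f(x*)   = 4.4407

x* = (0.0339, -1.322), lambda* = (2.2373)


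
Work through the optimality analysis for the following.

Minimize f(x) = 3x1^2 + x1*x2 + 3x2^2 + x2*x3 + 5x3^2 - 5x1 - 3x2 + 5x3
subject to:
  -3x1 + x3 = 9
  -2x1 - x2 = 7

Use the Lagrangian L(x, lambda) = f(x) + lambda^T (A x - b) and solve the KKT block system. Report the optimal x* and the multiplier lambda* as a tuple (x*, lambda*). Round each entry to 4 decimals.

Form the Lagrangian:
  L(x, lambda) = (1/2) x^T Q x + c^T x + lambda^T (A x - b)
Stationarity (grad_x L = 0): Q x + c + A^T lambda = 0.
Primal feasibility: A x = b.

This gives the KKT block system:
  [ Q   A^T ] [ x     ]   [-c ]
  [ A    0  ] [ lambda ] = [ b ]

Solving the linear system:
  x*      = (-3.1154, -0.7692, -0.3462)
  lambda* = (-0.7692, -11.0769)
  f(x*)   = 50.3077

x* = (-3.1154, -0.7692, -0.3462), lambda* = (-0.7692, -11.0769)


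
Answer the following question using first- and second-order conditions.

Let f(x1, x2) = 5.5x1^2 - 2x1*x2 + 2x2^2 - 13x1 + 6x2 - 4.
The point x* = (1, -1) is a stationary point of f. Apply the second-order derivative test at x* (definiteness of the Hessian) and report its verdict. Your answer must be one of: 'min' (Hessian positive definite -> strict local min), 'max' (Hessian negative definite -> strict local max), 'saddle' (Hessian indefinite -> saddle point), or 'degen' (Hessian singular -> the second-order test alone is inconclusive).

Compute the Hessian H = grad^2 f:
  H = [[11, -2], [-2, 4]]
Verify stationarity: grad f(x*) = H x* + g = (0, 0).
Eigenvalues of H: 3.4689, 11.5311.
Both eigenvalues > 0, so H is positive definite -> x* is a strict local min.

min


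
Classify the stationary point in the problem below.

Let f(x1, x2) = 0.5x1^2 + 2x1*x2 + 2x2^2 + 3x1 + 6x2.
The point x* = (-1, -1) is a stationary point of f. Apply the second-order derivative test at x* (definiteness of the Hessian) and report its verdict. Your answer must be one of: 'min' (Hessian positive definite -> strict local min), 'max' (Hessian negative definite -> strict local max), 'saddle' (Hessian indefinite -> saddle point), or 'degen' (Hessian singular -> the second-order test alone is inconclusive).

Compute the Hessian H = grad^2 f:
  H = [[1, 2], [2, 4]]
Verify stationarity: grad f(x*) = H x* + g = (0, 0).
Eigenvalues of H: 0, 5.
H has a zero eigenvalue (singular; positive semidefinite but not definite), so H is neither positive definite, negative definite, nor indefinite. The second-order test alone is inconclusive -> degen.
(Indeed, f is constant along the null direction of H through x*, so x* is not a strict local extremum.)

degen


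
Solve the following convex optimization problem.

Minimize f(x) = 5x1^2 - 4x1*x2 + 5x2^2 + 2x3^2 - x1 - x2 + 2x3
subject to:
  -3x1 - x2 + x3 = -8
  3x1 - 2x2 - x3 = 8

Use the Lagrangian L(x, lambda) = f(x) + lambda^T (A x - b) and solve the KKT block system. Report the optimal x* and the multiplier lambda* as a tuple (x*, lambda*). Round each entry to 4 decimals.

Form the Lagrangian:
  L(x, lambda) = (1/2) x^T Q x + c^T x + lambda^T (A x - b)
Stationarity (grad_x L = 0): Q x + c + A^T lambda = 0.
Primal feasibility: A x = b.

This gives the KKT block system:
  [ Q   A^T ] [ x     ]   [-c ]
  [ A    0  ] [ lambda ] = [ b ]

Solving the linear system:
  x*      = (1.9783, 0, -2.0652)
  lambda* = (1.2029, -5.058)
  f(x*)   = 21.9891

x* = (1.9783, 0, -2.0652), lambda* = (1.2029, -5.058)


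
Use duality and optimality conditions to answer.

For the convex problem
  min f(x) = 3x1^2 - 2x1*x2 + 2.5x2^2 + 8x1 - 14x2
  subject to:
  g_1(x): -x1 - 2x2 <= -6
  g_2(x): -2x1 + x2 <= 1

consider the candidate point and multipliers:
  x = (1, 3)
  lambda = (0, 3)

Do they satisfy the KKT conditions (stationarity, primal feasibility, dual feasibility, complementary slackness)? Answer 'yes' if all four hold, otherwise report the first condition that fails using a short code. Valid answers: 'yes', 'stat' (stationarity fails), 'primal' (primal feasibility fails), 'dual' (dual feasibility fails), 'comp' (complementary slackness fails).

Gradient of f: grad f(x) = Q x + c = (8, -1)
Constraint values g_i(x) = a_i^T x - b_i:
  g_1((1, 3)) = -1
  g_2((1, 3)) = 0
Stationarity residual: grad f(x) + sum_i lambda_i a_i = (2, 2)
  -> stationarity FAILS
Primal feasibility (all g_i <= 0): OK
Dual feasibility (all lambda_i >= 0): OK
Complementary slackness (lambda_i * g_i(x) = 0 for all i): OK

Verdict: the first failing condition is stationarity -> stat.

stat


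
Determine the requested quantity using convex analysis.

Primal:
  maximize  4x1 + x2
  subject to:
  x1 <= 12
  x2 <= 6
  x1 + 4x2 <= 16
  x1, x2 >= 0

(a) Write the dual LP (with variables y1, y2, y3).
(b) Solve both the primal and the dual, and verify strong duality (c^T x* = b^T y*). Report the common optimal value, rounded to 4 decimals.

The standard primal-dual pair for 'max c^T x s.t. A x <= b, x >= 0' is:
  Dual:  min b^T y  s.t.  A^T y >= c,  y >= 0.

So the dual LP is:
  minimize  12y1 + 6y2 + 16y3
  subject to:
    y1 + y3 >= 4
    y2 + 4y3 >= 1
    y1, y2, y3 >= 0

Solving the primal: x* = (12, 1).
  primal value c^T x* = 49.
Solving the dual: y* = (3.75, 0, 0.25).
  dual value b^T y* = 49.
Strong duality: c^T x* = b^T y*. Confirmed.

49


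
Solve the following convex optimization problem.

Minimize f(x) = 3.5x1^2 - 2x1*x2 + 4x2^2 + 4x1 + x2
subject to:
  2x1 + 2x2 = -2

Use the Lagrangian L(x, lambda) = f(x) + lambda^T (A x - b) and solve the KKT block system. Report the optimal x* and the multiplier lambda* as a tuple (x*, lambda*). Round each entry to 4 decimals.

Form the Lagrangian:
  L(x, lambda) = (1/2) x^T Q x + c^T x + lambda^T (A x - b)
Stationarity (grad_x L = 0): Q x + c + A^T lambda = 0.
Primal feasibility: A x = b.

This gives the KKT block system:
  [ Q   A^T ] [ x     ]   [-c ]
  [ A    0  ] [ lambda ] = [ b ]

Solving the linear system:
  x*      = (-0.6842, -0.3158)
  lambda* = (0.0789)
  f(x*)   = -1.4474

x* = (-0.6842, -0.3158), lambda* = (0.0789)


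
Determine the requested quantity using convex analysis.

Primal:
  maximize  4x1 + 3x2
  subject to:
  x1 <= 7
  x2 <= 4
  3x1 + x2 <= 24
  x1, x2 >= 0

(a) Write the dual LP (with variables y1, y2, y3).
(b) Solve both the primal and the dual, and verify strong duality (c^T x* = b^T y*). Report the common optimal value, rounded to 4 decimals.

The standard primal-dual pair for 'max c^T x s.t. A x <= b, x >= 0' is:
  Dual:  min b^T y  s.t.  A^T y >= c,  y >= 0.

So the dual LP is:
  minimize  7y1 + 4y2 + 24y3
  subject to:
    y1 + 3y3 >= 4
    y2 + y3 >= 3
    y1, y2, y3 >= 0

Solving the primal: x* = (6.6667, 4).
  primal value c^T x* = 38.6667.
Solving the dual: y* = (0, 1.6667, 1.3333).
  dual value b^T y* = 38.6667.
Strong duality: c^T x* = b^T y*. Confirmed.

38.6667


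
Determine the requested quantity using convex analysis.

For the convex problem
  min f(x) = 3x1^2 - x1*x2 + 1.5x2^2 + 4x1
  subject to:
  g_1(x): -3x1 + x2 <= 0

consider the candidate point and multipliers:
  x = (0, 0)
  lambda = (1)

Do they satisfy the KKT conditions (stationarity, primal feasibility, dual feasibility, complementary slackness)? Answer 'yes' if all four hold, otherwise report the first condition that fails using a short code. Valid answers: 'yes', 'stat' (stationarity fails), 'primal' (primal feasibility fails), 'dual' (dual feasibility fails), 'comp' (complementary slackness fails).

Gradient of f: grad f(x) = Q x + c = (4, 0)
Constraint values g_i(x) = a_i^T x - b_i:
  g_1((0, 0)) = 0
Stationarity residual: grad f(x) + sum_i lambda_i a_i = (1, 1)
  -> stationarity FAILS
Primal feasibility (all g_i <= 0): OK
Dual feasibility (all lambda_i >= 0): OK
Complementary slackness (lambda_i * g_i(x) = 0 for all i): OK

Verdict: the first failing condition is stationarity -> stat.

stat


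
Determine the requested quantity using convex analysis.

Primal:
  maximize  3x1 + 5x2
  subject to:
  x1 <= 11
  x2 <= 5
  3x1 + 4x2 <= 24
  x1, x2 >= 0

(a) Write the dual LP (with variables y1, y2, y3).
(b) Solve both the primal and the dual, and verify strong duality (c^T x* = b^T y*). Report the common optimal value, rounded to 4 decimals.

The standard primal-dual pair for 'max c^T x s.t. A x <= b, x >= 0' is:
  Dual:  min b^T y  s.t.  A^T y >= c,  y >= 0.

So the dual LP is:
  minimize  11y1 + 5y2 + 24y3
  subject to:
    y1 + 3y3 >= 3
    y2 + 4y3 >= 5
    y1, y2, y3 >= 0

Solving the primal: x* = (1.3333, 5).
  primal value c^T x* = 29.
Solving the dual: y* = (0, 1, 1).
  dual value b^T y* = 29.
Strong duality: c^T x* = b^T y*. Confirmed.

29


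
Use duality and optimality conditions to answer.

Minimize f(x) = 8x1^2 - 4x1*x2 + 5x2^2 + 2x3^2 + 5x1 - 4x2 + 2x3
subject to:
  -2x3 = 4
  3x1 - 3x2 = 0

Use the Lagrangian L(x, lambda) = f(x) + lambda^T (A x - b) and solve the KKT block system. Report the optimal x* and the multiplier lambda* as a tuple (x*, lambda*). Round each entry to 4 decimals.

Form the Lagrangian:
  L(x, lambda) = (1/2) x^T Q x + c^T x + lambda^T (A x - b)
Stationarity (grad_x L = 0): Q x + c + A^T lambda = 0.
Primal feasibility: A x = b.

This gives the KKT block system:
  [ Q   A^T ] [ x     ]   [-c ]
  [ A    0  ] [ lambda ] = [ b ]

Solving the linear system:
  x*      = (-0.0556, -0.0556, -2)
  lambda* = (-3, -1.4444)
  f(x*)   = 3.9722

x* = (-0.0556, -0.0556, -2), lambda* = (-3, -1.4444)


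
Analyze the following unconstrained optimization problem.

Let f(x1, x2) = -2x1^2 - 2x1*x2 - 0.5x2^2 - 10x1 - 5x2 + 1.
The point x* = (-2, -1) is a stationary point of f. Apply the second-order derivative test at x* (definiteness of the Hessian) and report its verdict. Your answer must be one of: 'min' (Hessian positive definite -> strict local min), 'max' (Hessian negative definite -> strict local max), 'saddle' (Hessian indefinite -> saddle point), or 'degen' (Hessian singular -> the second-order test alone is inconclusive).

Compute the Hessian H = grad^2 f:
  H = [[-4, -2], [-2, -1]]
Verify stationarity: grad f(x*) = H x* + g = (0, 0).
Eigenvalues of H: -5, 0.
H has a zero eigenvalue (singular; negative semidefinite but not definite), so H is neither positive definite, negative definite, nor indefinite. The second-order test alone is inconclusive -> degen.
(Indeed, f is constant along the null direction of H through x*, so x* is not a strict local extremum.)

degen


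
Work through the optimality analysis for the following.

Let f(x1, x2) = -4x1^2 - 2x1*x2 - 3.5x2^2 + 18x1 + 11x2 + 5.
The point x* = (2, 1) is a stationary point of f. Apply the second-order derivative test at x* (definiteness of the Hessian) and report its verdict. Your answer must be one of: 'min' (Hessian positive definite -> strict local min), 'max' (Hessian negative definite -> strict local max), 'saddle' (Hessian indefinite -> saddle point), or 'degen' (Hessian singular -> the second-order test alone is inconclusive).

Compute the Hessian H = grad^2 f:
  H = [[-8, -2], [-2, -7]]
Verify stationarity: grad f(x*) = H x* + g = (0, 0).
Eigenvalues of H: -9.5616, -5.4384.
Both eigenvalues < 0, so H is negative definite -> x* is a strict local max.

max


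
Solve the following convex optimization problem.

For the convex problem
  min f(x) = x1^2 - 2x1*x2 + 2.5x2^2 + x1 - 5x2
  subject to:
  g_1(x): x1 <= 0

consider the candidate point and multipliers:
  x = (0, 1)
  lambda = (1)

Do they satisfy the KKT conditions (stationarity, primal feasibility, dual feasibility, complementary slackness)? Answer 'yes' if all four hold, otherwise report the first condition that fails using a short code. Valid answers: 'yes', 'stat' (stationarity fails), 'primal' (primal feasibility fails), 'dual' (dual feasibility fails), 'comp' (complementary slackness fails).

Gradient of f: grad f(x) = Q x + c = (-1, 0)
Constraint values g_i(x) = a_i^T x - b_i:
  g_1((0, 1)) = 0
Stationarity residual: grad f(x) + sum_i lambda_i a_i = (0, 0)
  -> stationarity OK
Primal feasibility (all g_i <= 0): OK
Dual feasibility (all lambda_i >= 0): OK
Complementary slackness (lambda_i * g_i(x) = 0 for all i): OK

Verdict: yes, KKT holds.

yes


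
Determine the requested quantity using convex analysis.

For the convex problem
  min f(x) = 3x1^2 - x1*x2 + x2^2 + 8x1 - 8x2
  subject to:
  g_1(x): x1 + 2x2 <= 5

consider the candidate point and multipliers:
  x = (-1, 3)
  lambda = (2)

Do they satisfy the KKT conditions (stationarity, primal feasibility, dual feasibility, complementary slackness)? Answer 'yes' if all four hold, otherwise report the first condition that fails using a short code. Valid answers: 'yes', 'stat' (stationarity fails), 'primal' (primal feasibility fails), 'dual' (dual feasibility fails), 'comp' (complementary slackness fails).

Gradient of f: grad f(x) = Q x + c = (-1, -1)
Constraint values g_i(x) = a_i^T x - b_i:
  g_1((-1, 3)) = 0
Stationarity residual: grad f(x) + sum_i lambda_i a_i = (1, 3)
  -> stationarity FAILS
Primal feasibility (all g_i <= 0): OK
Dual feasibility (all lambda_i >= 0): OK
Complementary slackness (lambda_i * g_i(x) = 0 for all i): OK

Verdict: the first failing condition is stationarity -> stat.

stat


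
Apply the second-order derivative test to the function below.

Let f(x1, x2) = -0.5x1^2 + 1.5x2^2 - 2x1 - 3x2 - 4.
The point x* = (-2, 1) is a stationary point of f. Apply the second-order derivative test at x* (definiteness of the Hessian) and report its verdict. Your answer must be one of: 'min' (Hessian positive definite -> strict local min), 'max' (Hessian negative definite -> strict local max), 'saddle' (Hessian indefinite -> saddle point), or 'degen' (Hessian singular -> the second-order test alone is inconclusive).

Compute the Hessian H = grad^2 f:
  H = [[-1, 0], [0, 3]]
Verify stationarity: grad f(x*) = H x* + g = (0, 0).
Eigenvalues of H: -1, 3.
Eigenvalues have mixed signs, so H is indefinite -> x* is a saddle point.

saddle


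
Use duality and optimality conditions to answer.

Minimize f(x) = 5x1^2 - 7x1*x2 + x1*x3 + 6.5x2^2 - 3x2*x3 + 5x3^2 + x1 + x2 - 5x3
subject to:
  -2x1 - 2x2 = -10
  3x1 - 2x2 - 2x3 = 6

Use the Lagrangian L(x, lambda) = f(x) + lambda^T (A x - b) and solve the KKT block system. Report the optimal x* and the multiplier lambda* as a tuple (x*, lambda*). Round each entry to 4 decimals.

Form the Lagrangian:
  L(x, lambda) = (1/2) x^T Q x + c^T x + lambda^T (A x - b)
Stationarity (grad_x L = 0): Q x + c + A^T lambda = 0.
Primal feasibility: A x = b.

This gives the KKT block system:
  [ Q   A^T ] [ x     ]   [-c ]
  [ A    0  ] [ lambda ] = [ b ]

Solving the linear system:
  x*      = (3.1967, 1.8033, -0.0084)
  lambda* = (4.6946, -3.6485)
  f(x*)   = 36.9393

x* = (3.1967, 1.8033, -0.0084), lambda* = (4.6946, -3.6485)


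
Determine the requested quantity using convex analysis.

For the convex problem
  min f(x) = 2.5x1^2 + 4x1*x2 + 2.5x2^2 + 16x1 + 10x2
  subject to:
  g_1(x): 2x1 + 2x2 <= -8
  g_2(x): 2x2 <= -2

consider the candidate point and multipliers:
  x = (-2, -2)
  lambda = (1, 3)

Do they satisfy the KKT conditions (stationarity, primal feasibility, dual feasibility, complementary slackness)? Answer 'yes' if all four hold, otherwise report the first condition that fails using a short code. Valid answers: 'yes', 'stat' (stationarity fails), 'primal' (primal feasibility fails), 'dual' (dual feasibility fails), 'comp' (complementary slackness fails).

Gradient of f: grad f(x) = Q x + c = (-2, -8)
Constraint values g_i(x) = a_i^T x - b_i:
  g_1((-2, -2)) = 0
  g_2((-2, -2)) = -2
Stationarity residual: grad f(x) + sum_i lambda_i a_i = (0, 0)
  -> stationarity OK
Primal feasibility (all g_i <= 0): OK
Dual feasibility (all lambda_i >= 0): OK
Complementary slackness (lambda_i * g_i(x) = 0 for all i): FAILS

Verdict: the first failing condition is complementary_slackness -> comp.

comp


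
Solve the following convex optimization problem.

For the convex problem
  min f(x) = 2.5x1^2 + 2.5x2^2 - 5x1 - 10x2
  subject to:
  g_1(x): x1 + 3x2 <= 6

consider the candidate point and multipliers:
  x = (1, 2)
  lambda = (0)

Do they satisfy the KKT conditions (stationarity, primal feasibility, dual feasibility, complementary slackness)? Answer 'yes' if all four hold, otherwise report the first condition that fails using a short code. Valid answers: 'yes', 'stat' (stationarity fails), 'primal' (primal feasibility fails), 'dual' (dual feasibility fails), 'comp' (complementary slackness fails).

Gradient of f: grad f(x) = Q x + c = (0, 0)
Constraint values g_i(x) = a_i^T x - b_i:
  g_1((1, 2)) = 1
Stationarity residual: grad f(x) + sum_i lambda_i a_i = (0, 0)
  -> stationarity OK
Primal feasibility (all g_i <= 0): FAILS
Dual feasibility (all lambda_i >= 0): OK
Complementary slackness (lambda_i * g_i(x) = 0 for all i): OK

Verdict: the first failing condition is primal_feasibility -> primal.

primal


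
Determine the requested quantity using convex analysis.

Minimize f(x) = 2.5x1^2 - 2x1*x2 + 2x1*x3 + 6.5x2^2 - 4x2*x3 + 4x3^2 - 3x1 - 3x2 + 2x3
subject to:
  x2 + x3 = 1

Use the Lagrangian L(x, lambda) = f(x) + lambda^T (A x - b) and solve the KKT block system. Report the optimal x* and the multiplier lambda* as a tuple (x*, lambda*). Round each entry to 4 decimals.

Form the Lagrangian:
  L(x, lambda) = (1/2) x^T Q x + c^T x + lambda^T (A x - b)
Stationarity (grad_x L = 0): Q x + c + A^T lambda = 0.
Primal feasibility: A x = b.

This gives the KKT block system:
  [ Q   A^T ] [ x     ]   [-c ]
  [ A    0  ] [ lambda ] = [ b ]

Solving the linear system:
  x*      = (0.7519, 0.6899, 0.3101)
  lambda* = (-3.2248)
  f(x*)   = -0.2403

x* = (0.7519, 0.6899, 0.3101), lambda* = (-3.2248)


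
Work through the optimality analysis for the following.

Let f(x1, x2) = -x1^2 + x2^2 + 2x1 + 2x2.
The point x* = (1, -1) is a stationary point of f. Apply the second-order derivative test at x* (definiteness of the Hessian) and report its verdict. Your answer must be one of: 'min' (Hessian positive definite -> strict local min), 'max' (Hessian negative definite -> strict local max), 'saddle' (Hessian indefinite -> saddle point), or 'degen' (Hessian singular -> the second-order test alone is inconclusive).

Compute the Hessian H = grad^2 f:
  H = [[-2, 0], [0, 2]]
Verify stationarity: grad f(x*) = H x* + g = (0, 0).
Eigenvalues of H: -2, 2.
Eigenvalues have mixed signs, so H is indefinite -> x* is a saddle point.

saddle


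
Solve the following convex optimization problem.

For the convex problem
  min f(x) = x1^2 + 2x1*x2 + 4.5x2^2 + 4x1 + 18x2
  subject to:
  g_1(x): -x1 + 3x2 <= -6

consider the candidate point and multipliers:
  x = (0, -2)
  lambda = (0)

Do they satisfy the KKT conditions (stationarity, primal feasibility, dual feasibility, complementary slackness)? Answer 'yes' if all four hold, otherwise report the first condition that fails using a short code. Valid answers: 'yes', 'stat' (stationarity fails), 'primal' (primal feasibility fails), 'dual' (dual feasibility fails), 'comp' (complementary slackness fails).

Gradient of f: grad f(x) = Q x + c = (0, 0)
Constraint values g_i(x) = a_i^T x - b_i:
  g_1((0, -2)) = 0
Stationarity residual: grad f(x) + sum_i lambda_i a_i = (0, 0)
  -> stationarity OK
Primal feasibility (all g_i <= 0): OK
Dual feasibility (all lambda_i >= 0): OK
Complementary slackness (lambda_i * g_i(x) = 0 for all i): OK

Verdict: yes, KKT holds.

yes


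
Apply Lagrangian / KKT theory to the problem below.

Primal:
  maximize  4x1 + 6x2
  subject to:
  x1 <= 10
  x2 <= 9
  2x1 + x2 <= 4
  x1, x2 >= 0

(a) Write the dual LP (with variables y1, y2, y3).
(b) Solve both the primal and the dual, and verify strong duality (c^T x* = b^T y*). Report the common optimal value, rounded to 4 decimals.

The standard primal-dual pair for 'max c^T x s.t. A x <= b, x >= 0' is:
  Dual:  min b^T y  s.t.  A^T y >= c,  y >= 0.

So the dual LP is:
  minimize  10y1 + 9y2 + 4y3
  subject to:
    y1 + 2y3 >= 4
    y2 + y3 >= 6
    y1, y2, y3 >= 0

Solving the primal: x* = (0, 4).
  primal value c^T x* = 24.
Solving the dual: y* = (0, 0, 6).
  dual value b^T y* = 24.
Strong duality: c^T x* = b^T y*. Confirmed.

24


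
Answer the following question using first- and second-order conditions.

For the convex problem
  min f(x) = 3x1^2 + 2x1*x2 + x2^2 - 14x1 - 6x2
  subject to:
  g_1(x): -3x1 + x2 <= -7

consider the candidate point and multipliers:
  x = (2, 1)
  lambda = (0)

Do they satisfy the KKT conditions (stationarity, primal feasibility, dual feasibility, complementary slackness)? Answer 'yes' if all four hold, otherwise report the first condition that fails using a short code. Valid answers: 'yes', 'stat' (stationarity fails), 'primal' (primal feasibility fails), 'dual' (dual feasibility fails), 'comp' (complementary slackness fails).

Gradient of f: grad f(x) = Q x + c = (0, 0)
Constraint values g_i(x) = a_i^T x - b_i:
  g_1((2, 1)) = 2
Stationarity residual: grad f(x) + sum_i lambda_i a_i = (0, 0)
  -> stationarity OK
Primal feasibility (all g_i <= 0): FAILS
Dual feasibility (all lambda_i >= 0): OK
Complementary slackness (lambda_i * g_i(x) = 0 for all i): OK

Verdict: the first failing condition is primal_feasibility -> primal.

primal


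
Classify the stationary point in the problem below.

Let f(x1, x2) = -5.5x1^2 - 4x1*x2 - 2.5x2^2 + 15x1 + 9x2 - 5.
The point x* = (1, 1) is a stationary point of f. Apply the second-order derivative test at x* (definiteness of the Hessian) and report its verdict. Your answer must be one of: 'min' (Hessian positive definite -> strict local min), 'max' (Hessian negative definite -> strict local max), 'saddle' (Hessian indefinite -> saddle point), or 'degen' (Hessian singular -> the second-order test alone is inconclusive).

Compute the Hessian H = grad^2 f:
  H = [[-11, -4], [-4, -5]]
Verify stationarity: grad f(x*) = H x* + g = (0, 0).
Eigenvalues of H: -13, -3.
Both eigenvalues < 0, so H is negative definite -> x* is a strict local max.

max


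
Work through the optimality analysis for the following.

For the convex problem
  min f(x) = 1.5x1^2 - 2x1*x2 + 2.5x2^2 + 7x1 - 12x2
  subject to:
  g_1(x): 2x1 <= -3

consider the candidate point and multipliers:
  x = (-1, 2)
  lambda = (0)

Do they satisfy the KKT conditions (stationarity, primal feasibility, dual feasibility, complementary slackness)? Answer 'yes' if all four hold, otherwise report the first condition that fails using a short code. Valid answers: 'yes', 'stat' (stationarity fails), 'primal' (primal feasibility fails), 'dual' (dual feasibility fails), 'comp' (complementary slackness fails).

Gradient of f: grad f(x) = Q x + c = (0, 0)
Constraint values g_i(x) = a_i^T x - b_i:
  g_1((-1, 2)) = 1
Stationarity residual: grad f(x) + sum_i lambda_i a_i = (0, 0)
  -> stationarity OK
Primal feasibility (all g_i <= 0): FAILS
Dual feasibility (all lambda_i >= 0): OK
Complementary slackness (lambda_i * g_i(x) = 0 for all i): OK

Verdict: the first failing condition is primal_feasibility -> primal.

primal


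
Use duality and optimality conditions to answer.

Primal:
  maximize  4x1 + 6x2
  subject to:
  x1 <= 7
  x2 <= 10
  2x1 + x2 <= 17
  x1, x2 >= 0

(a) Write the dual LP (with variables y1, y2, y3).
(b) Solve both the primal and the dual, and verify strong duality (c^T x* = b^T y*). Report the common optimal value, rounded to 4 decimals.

The standard primal-dual pair for 'max c^T x s.t. A x <= b, x >= 0' is:
  Dual:  min b^T y  s.t.  A^T y >= c,  y >= 0.

So the dual LP is:
  minimize  7y1 + 10y2 + 17y3
  subject to:
    y1 + 2y3 >= 4
    y2 + y3 >= 6
    y1, y2, y3 >= 0

Solving the primal: x* = (3.5, 10).
  primal value c^T x* = 74.
Solving the dual: y* = (0, 4, 2).
  dual value b^T y* = 74.
Strong duality: c^T x* = b^T y*. Confirmed.

74


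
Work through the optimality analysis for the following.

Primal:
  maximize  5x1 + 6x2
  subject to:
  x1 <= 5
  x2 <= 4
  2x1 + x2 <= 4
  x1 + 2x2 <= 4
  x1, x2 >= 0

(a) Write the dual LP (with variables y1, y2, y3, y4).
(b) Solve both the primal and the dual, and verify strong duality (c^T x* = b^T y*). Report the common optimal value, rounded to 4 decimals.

The standard primal-dual pair for 'max c^T x s.t. A x <= b, x >= 0' is:
  Dual:  min b^T y  s.t.  A^T y >= c,  y >= 0.

So the dual LP is:
  minimize  5y1 + 4y2 + 4y3 + 4y4
  subject to:
    y1 + 2y3 + y4 >= 5
    y2 + y3 + 2y4 >= 6
    y1, y2, y3, y4 >= 0

Solving the primal: x* = (1.3333, 1.3333).
  primal value c^T x* = 14.6667.
Solving the dual: y* = (0, 0, 1.3333, 2.3333).
  dual value b^T y* = 14.6667.
Strong duality: c^T x* = b^T y*. Confirmed.

14.6667


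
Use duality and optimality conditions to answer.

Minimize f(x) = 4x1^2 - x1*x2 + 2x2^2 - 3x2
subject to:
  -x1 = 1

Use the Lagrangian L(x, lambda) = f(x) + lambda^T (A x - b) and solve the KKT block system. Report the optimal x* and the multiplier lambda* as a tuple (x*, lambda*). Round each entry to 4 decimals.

Form the Lagrangian:
  L(x, lambda) = (1/2) x^T Q x + c^T x + lambda^T (A x - b)
Stationarity (grad_x L = 0): Q x + c + A^T lambda = 0.
Primal feasibility: A x = b.

This gives the KKT block system:
  [ Q   A^T ] [ x     ]   [-c ]
  [ A    0  ] [ lambda ] = [ b ]

Solving the linear system:
  x*      = (-1, 0.5)
  lambda* = (-8.5)
  f(x*)   = 3.5

x* = (-1, 0.5), lambda* = (-8.5)


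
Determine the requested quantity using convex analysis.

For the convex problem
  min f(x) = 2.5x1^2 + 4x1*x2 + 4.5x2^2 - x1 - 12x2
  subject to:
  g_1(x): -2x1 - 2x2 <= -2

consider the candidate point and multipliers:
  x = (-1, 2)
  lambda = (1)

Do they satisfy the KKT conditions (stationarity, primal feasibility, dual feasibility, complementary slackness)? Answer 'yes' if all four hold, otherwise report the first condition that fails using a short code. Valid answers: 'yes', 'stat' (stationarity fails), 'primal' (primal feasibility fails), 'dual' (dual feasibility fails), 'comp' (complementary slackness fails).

Gradient of f: grad f(x) = Q x + c = (2, 2)
Constraint values g_i(x) = a_i^T x - b_i:
  g_1((-1, 2)) = 0
Stationarity residual: grad f(x) + sum_i lambda_i a_i = (0, 0)
  -> stationarity OK
Primal feasibility (all g_i <= 0): OK
Dual feasibility (all lambda_i >= 0): OK
Complementary slackness (lambda_i * g_i(x) = 0 for all i): OK

Verdict: yes, KKT holds.

yes
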